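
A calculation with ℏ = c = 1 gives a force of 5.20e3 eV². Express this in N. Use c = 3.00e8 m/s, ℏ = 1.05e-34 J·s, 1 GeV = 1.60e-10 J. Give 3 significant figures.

4.23e-9 N

Force is [E]/[L] = [E]²/(ℏc); restore (ℏc)⁻¹.
1 GeV² → 1/(ℏc) × (1 GeV in J)² = 8.13e5 N.
Convert the energy scale: 5.20e3 eV² = 5.20e-15 GeV².
Result: 5.20e-15 × 8.13e5 = 4.23e-9 N.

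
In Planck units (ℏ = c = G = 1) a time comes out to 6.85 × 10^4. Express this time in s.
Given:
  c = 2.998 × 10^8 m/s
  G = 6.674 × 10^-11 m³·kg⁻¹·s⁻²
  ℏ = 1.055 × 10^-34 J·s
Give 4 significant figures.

One Planck time: t_P = √(ℏG/c⁵) = 5.392 × 10^-44 s.
6.85 × 10^4 × 5.392 × 10^-44 s = 3.693 × 10^-39 s

3.693 × 10^-39 s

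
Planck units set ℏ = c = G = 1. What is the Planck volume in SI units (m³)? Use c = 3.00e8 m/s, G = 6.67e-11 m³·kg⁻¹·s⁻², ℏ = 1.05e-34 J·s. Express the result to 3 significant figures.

4.18e-105 m³

The unique combination of the constants set to 1 with dimensions of volume is V_P = (ℏG/c³)^(3/2).
  = √(1.75e-209)
  = 4.18e-105 m³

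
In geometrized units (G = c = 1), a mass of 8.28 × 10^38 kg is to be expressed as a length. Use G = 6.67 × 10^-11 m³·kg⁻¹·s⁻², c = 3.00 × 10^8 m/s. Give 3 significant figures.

6.14 × 10^11 m

In G = c = 1 units mass has dimensions of length; the conversion factor is G/c².
8.28 × 10^38 kg × (G/c²) = 6.14 × 10^11 m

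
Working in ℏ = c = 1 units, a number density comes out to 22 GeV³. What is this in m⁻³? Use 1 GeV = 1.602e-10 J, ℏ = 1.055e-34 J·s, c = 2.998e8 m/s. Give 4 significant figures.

Number density is [L]⁻³ = [E]³/(ℏc)³.
1 GeV³ → 1/(ℏc)³ × (1 GeV in J)³ = 1.299e47 m⁻³.
Result: 22 × 1.299e47 = 2.859e48 m⁻³.

2.859e48 m⁻³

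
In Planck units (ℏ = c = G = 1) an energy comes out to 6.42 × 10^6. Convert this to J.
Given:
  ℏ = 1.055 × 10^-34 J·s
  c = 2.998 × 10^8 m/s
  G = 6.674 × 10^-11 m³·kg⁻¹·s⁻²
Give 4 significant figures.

1.256 × 10^16 J

One Planck energy: E_P = √(ℏc⁵/G) = 1.957 × 10^9 J.
6.42 × 10^6 × 1.957 × 10^9 J = 1.256 × 10^16 J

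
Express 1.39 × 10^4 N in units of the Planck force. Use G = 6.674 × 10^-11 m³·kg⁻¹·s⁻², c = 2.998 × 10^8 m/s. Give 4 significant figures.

Planck force: F_P = c⁴/G = 1.210 × 10^44 N.
1.39 × 10^4 / 1.210 × 10^44 = 1.148 × 10^-40

1.148 × 10^-40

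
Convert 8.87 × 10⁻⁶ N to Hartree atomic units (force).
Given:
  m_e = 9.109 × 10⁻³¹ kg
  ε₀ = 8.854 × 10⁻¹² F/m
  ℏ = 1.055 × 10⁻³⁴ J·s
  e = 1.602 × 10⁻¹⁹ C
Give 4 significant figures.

107.9

atomic unit of force: F_au = E_h/a₀ = m_e²e⁶/((4πε₀)³ℏ⁴) = 8.220 × 10⁻⁸ N.
8.87 × 10⁻⁶ / 8.220 × 10⁻⁸ = 107.9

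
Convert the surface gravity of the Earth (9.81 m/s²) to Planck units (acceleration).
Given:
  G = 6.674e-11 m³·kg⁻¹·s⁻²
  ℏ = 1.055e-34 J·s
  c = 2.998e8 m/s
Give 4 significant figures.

1.764e-51

Planck acceleration: a_P = √(c⁷/(ℏG)) = 5.560e51 m/s².
9.81 / 5.560e51 = 1.764e-51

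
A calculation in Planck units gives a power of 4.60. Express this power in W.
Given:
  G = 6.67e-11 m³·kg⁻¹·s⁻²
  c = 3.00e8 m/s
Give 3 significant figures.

One Planck power: P_P = c⁵/G = 3.64e52 W.
4.60 × 3.64e52 W = 1.68e53 W

1.68e53 W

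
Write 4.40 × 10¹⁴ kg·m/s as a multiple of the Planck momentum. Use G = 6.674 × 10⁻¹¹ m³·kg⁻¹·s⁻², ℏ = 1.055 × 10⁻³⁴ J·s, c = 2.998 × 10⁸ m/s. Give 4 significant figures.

6.742 × 10¹³

Planck momentum: p_P = √(ℏc³/G) = 6.527 kg·m/s.
4.40 × 10¹⁴ / 6.527 = 6.742 × 10¹³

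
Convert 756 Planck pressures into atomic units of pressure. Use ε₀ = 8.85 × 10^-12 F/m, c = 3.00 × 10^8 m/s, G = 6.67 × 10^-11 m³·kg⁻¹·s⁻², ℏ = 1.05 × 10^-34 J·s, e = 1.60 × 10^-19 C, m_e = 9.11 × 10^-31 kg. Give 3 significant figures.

1.17 × 10^103

Planck pressure: p_P = c⁷/(ℏG²) = 4.68 × 10^113 Pa
atomic unit of pressure: P_au = E_h/a₀³ = m_e⁴e¹⁰/((4πε₀)⁵ℏ⁸) = 3.01 × 10^13 Pa
756 × 4.68 × 10^113 / 3.01 × 10^13 = 1.17 × 10^103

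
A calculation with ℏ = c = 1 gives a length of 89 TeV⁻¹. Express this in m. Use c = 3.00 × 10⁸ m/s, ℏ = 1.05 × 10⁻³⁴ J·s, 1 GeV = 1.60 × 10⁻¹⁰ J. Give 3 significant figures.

A length is [E]⁻¹ in ℏ=c=1; restore one factor of ℏc.
1 GeV⁻¹ → ℏc × (1 GeV in J)⁻¹ = 1.97 × 10⁻¹⁶ m.
Convert the energy scale: 89 TeV⁻¹ = 0.0890 GeV⁻¹.
Result: 0.0890 × 1.97 × 10⁻¹⁶ = 1.75 × 10⁻¹⁷ m.

1.75 × 10⁻¹⁷ m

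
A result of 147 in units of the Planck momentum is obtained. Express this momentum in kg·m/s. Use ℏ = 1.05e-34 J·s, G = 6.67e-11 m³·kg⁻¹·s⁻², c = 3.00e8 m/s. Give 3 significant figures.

958 kg·m/s

One Planck momentum: p_P = √(ℏc³/G) = 6.52 kg·m/s.
147 × 6.52 kg·m/s = 958 kg·m/s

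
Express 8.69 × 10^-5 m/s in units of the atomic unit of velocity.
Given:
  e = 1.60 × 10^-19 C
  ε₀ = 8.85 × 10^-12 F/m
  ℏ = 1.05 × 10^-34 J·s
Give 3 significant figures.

atomic unit of velocity: v_au = e²/(4πε₀ℏ) = 2.19 × 10^6 m/s.
8.69 × 10^-5 / 2.19 × 10^6 = 3.96 × 10^-11

3.96 × 10^-11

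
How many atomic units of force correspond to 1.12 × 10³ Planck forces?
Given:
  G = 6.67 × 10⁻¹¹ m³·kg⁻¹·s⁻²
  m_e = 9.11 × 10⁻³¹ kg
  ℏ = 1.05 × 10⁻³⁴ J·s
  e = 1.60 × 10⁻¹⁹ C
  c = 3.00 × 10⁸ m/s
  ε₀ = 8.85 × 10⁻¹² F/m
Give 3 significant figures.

Planck force: F_P = c⁴/G = 1.21 × 10⁴⁴ N
atomic unit of force: F_au = E_h/a₀ = m_e²e⁶/((4πε₀)³ℏ⁴) = 8.33 × 10⁻⁸ N
1.12 × 10³ × 1.21 × 10⁴⁴ / 8.33 × 10⁻⁸ = 1.63 × 10⁵⁴

1.63 × 10⁵⁴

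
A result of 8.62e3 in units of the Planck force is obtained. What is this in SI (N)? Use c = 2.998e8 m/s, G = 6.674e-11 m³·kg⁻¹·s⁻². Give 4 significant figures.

1.043e48 N

One Planck force: F_P = c⁴/G = 1.210e44 N.
8.62e3 × 1.210e44 N = 1.043e48 N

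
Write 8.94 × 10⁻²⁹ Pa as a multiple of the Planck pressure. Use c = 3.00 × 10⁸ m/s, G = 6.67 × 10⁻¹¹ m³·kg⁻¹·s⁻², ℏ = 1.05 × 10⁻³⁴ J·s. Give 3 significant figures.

1.91 × 10⁻¹⁴²

Planck pressure: p_P = c⁷/(ℏG²) = 4.68 × 10¹¹³ Pa.
8.94 × 10⁻²⁹ / 4.68 × 10¹¹³ = 1.91 × 10⁻¹⁴²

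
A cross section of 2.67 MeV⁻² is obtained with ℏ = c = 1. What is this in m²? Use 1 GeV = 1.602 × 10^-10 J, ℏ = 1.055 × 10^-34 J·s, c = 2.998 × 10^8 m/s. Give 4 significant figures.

1.041 × 10^-25 m²

Area is [L]² = [E]⁻²·(ℏc)²; restore (ℏc)².
1 GeV⁻² → (ℏc)² × (1 GeV in J)⁻² = 3.898 × 10^-32 m².
Convert the energy scale: 2.67 MeV⁻² = 2.67 × 10^6 GeV⁻².
Result: 2.67 × 10^6 × 3.898 × 10^-32 = 1.041 × 10^-25 m².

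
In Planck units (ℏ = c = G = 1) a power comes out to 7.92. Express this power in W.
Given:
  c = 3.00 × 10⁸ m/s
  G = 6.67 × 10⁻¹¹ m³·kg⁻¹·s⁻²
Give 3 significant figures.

One Planck power: P_P = c⁵/G = 3.64 × 10⁵² W.
7.92 × 3.64 × 10⁵² W = 2.89 × 10⁵³ W

2.89 × 10⁵³ W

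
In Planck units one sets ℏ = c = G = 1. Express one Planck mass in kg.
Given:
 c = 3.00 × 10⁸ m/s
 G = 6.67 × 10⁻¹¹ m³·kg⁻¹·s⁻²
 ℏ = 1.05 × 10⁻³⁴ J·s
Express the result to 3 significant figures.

m_P = √(ℏc/G)
  = √(4.72 × 10⁻¹⁶)
  = 2.17 × 10⁻⁸ kg

2.17 × 10⁻⁸ kg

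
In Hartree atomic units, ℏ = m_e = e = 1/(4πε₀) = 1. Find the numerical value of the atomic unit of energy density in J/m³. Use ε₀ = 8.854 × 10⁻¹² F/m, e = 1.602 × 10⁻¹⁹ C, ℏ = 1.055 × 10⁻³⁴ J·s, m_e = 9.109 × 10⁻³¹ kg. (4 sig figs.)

The unique combination of the constants set to 1 with dimensions of energy density is u_au = E_h/a₀³ = m_e⁴e¹⁰/((4πε₀)⁵ℏ⁸).
E_h = 4.354 × 10⁻¹⁸ J
a₀ = 5.297 × 10⁻¹¹ m
E_h/a₀³ = 2.929 × 10¹³ J/m³

2.929 × 10¹³ J/m³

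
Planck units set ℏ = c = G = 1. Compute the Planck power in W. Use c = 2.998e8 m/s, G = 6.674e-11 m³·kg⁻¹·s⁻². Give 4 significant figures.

3.629e52 W

The unique combination of the constants set to 1 with dimensions of power is P_P = c⁵/G.
  = 2.422e42 / 6.674e-11
  = 3.629e52 W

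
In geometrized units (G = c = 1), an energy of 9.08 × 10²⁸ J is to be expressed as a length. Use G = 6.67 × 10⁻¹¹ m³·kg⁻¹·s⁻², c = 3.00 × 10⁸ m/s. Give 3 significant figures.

7.48 × 10⁻¹⁶ m

Energy → length via G/c⁴.
9.08 × 10²⁸ J × (G/c⁴) = 7.48 × 10⁻¹⁶ m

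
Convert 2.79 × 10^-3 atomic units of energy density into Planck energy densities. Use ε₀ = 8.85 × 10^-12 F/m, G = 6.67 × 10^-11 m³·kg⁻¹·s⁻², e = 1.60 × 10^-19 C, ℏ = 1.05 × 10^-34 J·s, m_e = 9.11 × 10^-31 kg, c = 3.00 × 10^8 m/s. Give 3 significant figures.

1.80 × 10^-103

atomic unit of energy density: u_au = E_h/a₀³ = m_e⁴e¹⁰/((4πε₀)⁵ℏ⁸) = 3.01 × 10^13 J/m³
Planck energy density: u_P = c⁷/(ℏG²) = 4.68 × 10^113 J/m³
2.79 × 10^-3 × 3.01 × 10^13 / 4.68 × 10^113 = 1.80 × 10^-103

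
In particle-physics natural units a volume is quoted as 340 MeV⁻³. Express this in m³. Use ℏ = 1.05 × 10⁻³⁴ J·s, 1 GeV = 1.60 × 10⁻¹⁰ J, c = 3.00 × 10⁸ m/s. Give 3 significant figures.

Volume is [L]³ = [E]⁻³·(ℏc)³.
1 GeV⁻³ → (ℏc)³ × (1 GeV in J)⁻³ = 7.63 × 10⁻⁴⁸ m³.
Convert the energy scale: 340 MeV⁻³ = 3.40 × 10¹¹ GeV⁻³.
Result: 3.40 × 10¹¹ × 7.63 × 10⁻⁴⁸ = 2.59 × 10⁻³⁶ m³.

2.59 × 10⁻³⁶ m³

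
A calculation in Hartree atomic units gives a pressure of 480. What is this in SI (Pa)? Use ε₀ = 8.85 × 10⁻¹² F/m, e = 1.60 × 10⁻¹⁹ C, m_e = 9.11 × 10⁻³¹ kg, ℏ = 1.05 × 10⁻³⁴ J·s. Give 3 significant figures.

One atomic unit of pressure: P_au = E_h/a₀³ = m_e⁴e¹⁰/((4πε₀)⁵ℏ⁸) = 3.01 × 10¹³ Pa.
480 × 3.01 × 10¹³ Pa = 1.45 × 10¹⁶ Pa

1.45 × 10¹⁶ Pa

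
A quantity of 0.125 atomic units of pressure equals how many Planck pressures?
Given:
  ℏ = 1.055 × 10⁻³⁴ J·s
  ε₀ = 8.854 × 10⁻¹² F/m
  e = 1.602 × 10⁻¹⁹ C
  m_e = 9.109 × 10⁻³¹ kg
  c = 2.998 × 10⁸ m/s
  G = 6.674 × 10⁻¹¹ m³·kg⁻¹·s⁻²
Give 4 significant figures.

7.904 × 10⁻¹⁰²

atomic unit of pressure: P_au = E_h/a₀³ = m_e⁴e¹⁰/((4πε₀)⁵ℏ⁸) = 2.929 × 10¹³ Pa
Planck pressure: p_P = c⁷/(ℏG²) = 4.632 × 10¹¹³ Pa
0.125 × 2.929 × 10¹³ / 4.632 × 10¹¹³ = 7.904 × 10⁻¹⁰²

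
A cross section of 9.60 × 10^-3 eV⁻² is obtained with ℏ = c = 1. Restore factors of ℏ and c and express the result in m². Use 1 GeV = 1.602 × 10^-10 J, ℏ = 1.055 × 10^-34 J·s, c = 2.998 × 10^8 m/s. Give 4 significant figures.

3.742 × 10^-16 m²

Area is [L]² = [E]⁻²·(ℏc)²; restore (ℏc)².
1 GeV⁻² → (ℏc)² × (1 GeV in J)⁻² = 3.898 × 10^-32 m².
Convert the energy scale: 9.60 × 10^-3 eV⁻² = 9.60 × 10^15 GeV⁻².
Result: 9.60 × 10^15 × 3.898 × 10^-32 = 3.742 × 10^-16 m².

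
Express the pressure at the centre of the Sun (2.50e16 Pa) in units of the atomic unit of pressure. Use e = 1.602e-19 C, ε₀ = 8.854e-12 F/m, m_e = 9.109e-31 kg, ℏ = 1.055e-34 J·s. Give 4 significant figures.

atomic unit of pressure: P_au = E_h/a₀³ = m_e⁴e¹⁰/((4πε₀)⁵ℏ⁸) = 2.929e13 Pa.
2.50e16 / 2.929e13 = 853.5

853.5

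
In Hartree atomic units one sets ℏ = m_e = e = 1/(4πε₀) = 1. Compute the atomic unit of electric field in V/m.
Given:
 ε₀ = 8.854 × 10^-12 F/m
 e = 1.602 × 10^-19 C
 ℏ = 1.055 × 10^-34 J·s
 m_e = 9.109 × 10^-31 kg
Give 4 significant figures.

5.131 × 10^11 V/m

E_au = E_h/(e a₀) = m_e²e⁵/((4πε₀)³ℏ⁴)
E_h = 4.354 × 10^-18 J
a₀ = 5.297 × 10^-11 m
E_h/(e·a₀) = 5.131 × 10^11 V/m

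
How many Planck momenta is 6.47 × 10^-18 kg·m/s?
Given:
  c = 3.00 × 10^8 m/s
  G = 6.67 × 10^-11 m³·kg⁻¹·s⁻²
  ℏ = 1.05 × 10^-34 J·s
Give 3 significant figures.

9.92 × 10^-19

Planck momentum: p_P = √(ℏc³/G) = 6.52 kg·m/s.
6.47 × 10^-18 / 6.52 = 9.92 × 10^-19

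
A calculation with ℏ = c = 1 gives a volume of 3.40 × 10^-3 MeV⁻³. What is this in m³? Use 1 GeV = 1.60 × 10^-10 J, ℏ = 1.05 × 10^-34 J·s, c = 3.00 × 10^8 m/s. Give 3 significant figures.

Volume is [L]³ = [E]⁻³·(ℏc)³.
1 GeV⁻³ → (ℏc)³ × (1 GeV in J)⁻³ = 7.63 × 10^-48 m³.
Convert the energy scale: 3.40 × 10^-3 MeV⁻³ = 3.40 × 10^6 GeV⁻³.
Result: 3.40 × 10^6 × 7.63 × 10^-48 = 2.59 × 10^-41 m³.

2.59 × 10^-41 m³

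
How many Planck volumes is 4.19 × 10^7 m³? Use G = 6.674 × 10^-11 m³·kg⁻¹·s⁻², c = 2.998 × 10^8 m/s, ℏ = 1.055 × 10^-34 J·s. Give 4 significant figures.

Planck volume: V_P = (ℏG/c³)^(3/2) = 4.224 × 10^-105 m³.
4.19 × 10^7 / 4.224 × 10^-105 = 9.920 × 10^111

9.920 × 10^111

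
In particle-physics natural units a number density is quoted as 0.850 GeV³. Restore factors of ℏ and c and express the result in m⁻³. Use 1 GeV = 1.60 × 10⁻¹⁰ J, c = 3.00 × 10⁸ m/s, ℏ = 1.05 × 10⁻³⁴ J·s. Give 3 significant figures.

1.11 × 10⁴⁷ m⁻³

Number density is [L]⁻³ = [E]³/(ℏc)³.
1 GeV³ → 1/(ℏc)³ × (1 GeV in J)³ = 1.31 × 10⁴⁷ m⁻³.
Result: 0.850 × 1.31 × 10⁴⁷ = 1.11 × 10⁴⁷ m⁻³.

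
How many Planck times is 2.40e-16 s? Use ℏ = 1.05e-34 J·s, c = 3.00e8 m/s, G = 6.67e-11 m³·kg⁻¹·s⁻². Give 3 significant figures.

4.47e27

Planck time: t_P = √(ℏG/c⁵) = 5.37e-44 s.
2.40e-16 / 5.37e-44 = 4.47e27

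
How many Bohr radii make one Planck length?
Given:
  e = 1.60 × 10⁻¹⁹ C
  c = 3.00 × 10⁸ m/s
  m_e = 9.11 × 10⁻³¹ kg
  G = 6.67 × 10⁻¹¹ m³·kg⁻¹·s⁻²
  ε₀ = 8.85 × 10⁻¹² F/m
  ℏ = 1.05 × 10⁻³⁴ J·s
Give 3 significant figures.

3.06 × 10⁻²⁵

Planck length: ℓ_P = √(ℏG/c³) = 1.61 × 10⁻³⁵ m
Bohr radius: a₀ = 4πε₀ℏ²/(m_e e²) = 5.26 × 10⁻¹¹ m
ratio = 1.61 × 10⁻³⁵ / 5.26 × 10⁻¹¹ = 3.06 × 10⁻²⁵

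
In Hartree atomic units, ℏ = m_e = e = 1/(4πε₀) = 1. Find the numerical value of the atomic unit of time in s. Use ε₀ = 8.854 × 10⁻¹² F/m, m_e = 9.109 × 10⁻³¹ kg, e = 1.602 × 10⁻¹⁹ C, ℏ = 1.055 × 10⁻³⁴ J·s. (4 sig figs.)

2.423 × 10⁻¹⁷ s

From ℏ = m_e = e = 1/(4πε₀) = 1 the time scale is τ_au = (4πε₀)²ℏ³/(m_e e⁴).
E_h = 4.354 × 10⁻¹⁸ J
ℏ/E_h = 2.423 × 10⁻¹⁷ s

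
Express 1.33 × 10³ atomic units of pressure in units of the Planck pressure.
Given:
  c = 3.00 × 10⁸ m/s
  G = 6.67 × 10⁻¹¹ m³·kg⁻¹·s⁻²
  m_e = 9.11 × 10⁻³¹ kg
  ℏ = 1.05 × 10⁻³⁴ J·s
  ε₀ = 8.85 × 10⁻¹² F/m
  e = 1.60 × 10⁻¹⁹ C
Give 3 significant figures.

atomic unit of pressure: P_au = E_h/a₀³ = m_e⁴e¹⁰/((4πε₀)⁵ℏ⁸) = 3.01 × 10¹³ Pa
Planck pressure: p_P = c⁷/(ℏG²) = 4.68 × 10¹¹³ Pa
1.33 × 10³ × 3.01 × 10¹³ / 4.68 × 10¹¹³ = 8.56 × 10⁻⁹⁸

8.56 × 10⁻⁹⁸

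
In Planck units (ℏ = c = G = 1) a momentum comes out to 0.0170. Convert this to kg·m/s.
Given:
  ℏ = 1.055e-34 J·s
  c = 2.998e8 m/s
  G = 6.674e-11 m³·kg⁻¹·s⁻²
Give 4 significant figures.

One Planck momentum: p_P = √(ℏc³/G) = 6.527 kg·m/s.
0.0170 × 6.527 kg·m/s = 0.1110 kg·m/s

0.1110 kg·m/s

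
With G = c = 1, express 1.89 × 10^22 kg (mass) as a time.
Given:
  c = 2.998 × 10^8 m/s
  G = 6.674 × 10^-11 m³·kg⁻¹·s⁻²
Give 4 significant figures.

Mass → time via G/c³.
1.89 × 10^22 kg × (G/c³) = 4.681 × 10^-14 s

4.681 × 10^-14 s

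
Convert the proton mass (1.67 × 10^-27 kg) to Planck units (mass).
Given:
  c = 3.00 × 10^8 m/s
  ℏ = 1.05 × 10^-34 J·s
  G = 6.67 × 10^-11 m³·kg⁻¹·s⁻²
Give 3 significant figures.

7.68 × 10^-20

Planck mass: m_P = √(ℏc/G) = 2.17 × 10^-8 kg.
1.67 × 10^-27 / 2.17 × 10^-8 = 7.68 × 10^-20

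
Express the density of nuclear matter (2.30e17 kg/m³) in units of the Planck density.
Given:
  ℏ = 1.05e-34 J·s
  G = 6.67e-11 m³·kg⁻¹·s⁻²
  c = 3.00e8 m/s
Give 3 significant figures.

Planck density: ρ_P = c⁵/(ℏG²) = 5.20e96 kg/m³.
2.30e17 / 5.20e96 = 4.42e-80

4.42e-80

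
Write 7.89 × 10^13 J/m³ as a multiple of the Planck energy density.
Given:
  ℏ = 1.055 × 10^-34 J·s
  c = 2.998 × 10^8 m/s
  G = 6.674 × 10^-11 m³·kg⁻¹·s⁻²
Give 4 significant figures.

Planck energy density: u_P = c⁷/(ℏG²) = 4.632 × 10^113 J/m³.
7.89 × 10^13 / 4.632 × 10^113 = 1.703 × 10^-100

1.703 × 10^-100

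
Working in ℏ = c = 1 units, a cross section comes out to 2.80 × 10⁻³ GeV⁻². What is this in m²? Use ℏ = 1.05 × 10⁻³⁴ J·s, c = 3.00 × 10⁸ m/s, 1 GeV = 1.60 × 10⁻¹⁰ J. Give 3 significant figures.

1.09 × 10⁻³⁴ m²

Area is [L]² = [E]⁻²·(ℏc)²; restore (ℏc)².
1 GeV⁻² → (ℏc)² × (1 GeV in J)⁻² = 3.88 × 10⁻³² m².
Result: 2.80 × 10⁻³ × 3.88 × 10⁻³² = 1.09 × 10⁻³⁴ m².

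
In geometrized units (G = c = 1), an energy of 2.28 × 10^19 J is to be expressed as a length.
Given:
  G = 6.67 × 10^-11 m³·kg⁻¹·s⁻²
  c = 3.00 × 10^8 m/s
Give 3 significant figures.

1.88 × 10^-25 m

Energy → length via G/c⁴.
2.28 × 10^19 J × (G/c⁴) = 1.88 × 10^-25 m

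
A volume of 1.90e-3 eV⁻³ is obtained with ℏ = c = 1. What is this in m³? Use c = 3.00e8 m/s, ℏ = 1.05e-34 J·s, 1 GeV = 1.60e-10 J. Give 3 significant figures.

Volume is [L]³ = [E]⁻³·(ℏc)³.
1 GeV⁻³ → (ℏc)³ × (1 GeV in J)⁻³ = 7.63e-48 m³.
Convert the energy scale: 1.90e-3 eV⁻³ = 1.90e24 GeV⁻³.
Result: 1.90e24 × 7.63e-48 = 1.45e-23 m³.

1.45e-23 m³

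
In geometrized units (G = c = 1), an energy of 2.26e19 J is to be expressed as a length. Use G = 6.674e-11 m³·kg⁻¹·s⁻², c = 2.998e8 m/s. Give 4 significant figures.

1.867e-25 m

Energy → length via G/c⁴.
2.26e19 J × (G/c⁴) = 1.867e-25 m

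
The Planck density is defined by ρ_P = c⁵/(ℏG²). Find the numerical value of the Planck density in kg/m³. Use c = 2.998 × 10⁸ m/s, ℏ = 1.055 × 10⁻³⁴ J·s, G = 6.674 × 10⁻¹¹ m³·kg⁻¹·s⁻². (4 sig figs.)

ρ_P = c⁵/(ℏG²)
  = 2.422 × 10⁴² / 4.699 × 10⁻⁵⁵
  = 5.154 × 10⁹⁶ kg/m³

5.154 × 10⁹⁶ kg/m³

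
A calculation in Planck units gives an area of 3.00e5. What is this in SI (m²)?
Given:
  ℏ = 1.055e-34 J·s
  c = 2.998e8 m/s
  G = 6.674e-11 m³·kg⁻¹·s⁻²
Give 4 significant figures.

7.839e-65 m²

One Planck area: A_P = ℏG/c³ = 2.613e-70 m².
3.00e5 × 2.613e-70 m² = 7.839e-65 m²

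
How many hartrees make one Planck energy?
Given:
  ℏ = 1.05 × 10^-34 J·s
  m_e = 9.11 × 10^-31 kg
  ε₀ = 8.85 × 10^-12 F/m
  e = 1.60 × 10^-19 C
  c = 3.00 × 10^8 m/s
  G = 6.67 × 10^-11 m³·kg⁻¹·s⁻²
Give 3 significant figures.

4.47 × 10^26

Planck energy: E_P = √(ℏc⁵/G) = 1.96 × 10^9 J
hartree: E_h = m_e e⁴/(4πε₀ℏ)² = 4.38 × 10^-18 J
ratio = 1.96 × 10^9 / 4.38 × 10^-18 = 4.47 × 10^26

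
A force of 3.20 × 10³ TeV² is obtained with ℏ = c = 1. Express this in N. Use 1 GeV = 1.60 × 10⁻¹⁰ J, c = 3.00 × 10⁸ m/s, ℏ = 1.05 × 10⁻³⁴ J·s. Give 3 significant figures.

Force is [E]/[L] = [E]²/(ℏc); restore (ℏc)⁻¹.
1 GeV² → 1/(ℏc) × (1 GeV in J)² = 8.13 × 10⁵ N.
Convert the energy scale: 3.20 × 10³ TeV² = 3.20 × 10⁹ GeV².
Result: 3.20 × 10⁹ × 8.13 × 10⁵ = 2.60 × 10¹⁵ N.

2.60 × 10¹⁵ N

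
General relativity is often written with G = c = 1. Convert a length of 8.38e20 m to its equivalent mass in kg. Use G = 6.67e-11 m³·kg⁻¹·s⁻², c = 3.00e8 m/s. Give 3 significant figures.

Length → mass via c²/G.
8.38e20 m × (c²/G) = 1.13e48 kg

1.13e48 kg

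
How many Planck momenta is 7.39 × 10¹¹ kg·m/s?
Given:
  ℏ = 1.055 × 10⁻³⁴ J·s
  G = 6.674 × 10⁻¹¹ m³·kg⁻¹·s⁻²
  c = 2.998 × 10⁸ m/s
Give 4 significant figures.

Planck momentum: p_P = √(ℏc³/G) = 6.527 kg·m/s.
7.39 × 10¹¹ / 6.527 = 1.132 × 10¹¹

1.132 × 10¹¹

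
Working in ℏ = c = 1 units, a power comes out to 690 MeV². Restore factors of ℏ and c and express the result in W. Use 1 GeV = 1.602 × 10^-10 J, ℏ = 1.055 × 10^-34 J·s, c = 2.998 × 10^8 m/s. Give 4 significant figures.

Power is [E]/[T] = [E]²/ℏ.
1 GeV² → 1/ℏ × (1 GeV in J)² = 2.433 × 10^14 W.
Convert the energy scale: 690 MeV² = 6.90 × 10^-4 GeV².
Result: 6.90 × 10^-4 × 2.433 × 10^14 = 1.679 × 10^11 W.

1.679 × 10^11 W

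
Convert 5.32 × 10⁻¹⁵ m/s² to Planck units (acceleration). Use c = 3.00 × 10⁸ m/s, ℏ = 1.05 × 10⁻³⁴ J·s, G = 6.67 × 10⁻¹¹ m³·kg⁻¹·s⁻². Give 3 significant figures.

9.52 × 10⁻⁶⁷

Planck acceleration: a_P = √(c⁷/(ℏG)) = 5.59 × 10⁵¹ m/s².
5.32 × 10⁻¹⁵ / 5.59 × 10⁵¹ = 9.52 × 10⁻⁶⁷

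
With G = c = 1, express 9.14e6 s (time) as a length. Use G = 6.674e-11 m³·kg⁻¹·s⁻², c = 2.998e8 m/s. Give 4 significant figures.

2.740e15 m

Time → length via c.
9.14e6 s × (c) = 2.740e15 m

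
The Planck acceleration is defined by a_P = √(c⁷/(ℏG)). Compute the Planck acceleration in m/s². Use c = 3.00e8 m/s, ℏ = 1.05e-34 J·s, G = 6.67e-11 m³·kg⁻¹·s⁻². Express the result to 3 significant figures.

a_P = √(c⁷/(ℏG))
  = √(3.12e103)
  = 5.59e51 m/s²

5.59e51 m/s²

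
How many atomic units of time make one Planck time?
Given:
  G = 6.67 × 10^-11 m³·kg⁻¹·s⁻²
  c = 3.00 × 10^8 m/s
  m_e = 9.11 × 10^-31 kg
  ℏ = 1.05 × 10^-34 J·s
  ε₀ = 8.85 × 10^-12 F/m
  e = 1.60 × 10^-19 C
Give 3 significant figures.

2.24 × 10^-27

Planck time: t_P = √(ℏG/c⁵) = 5.37 × 10^-44 s
atomic unit of time: τ_au = (4πε₀)²ℏ³/(m_e e⁴) = 2.40 × 10^-17 s
ratio = 5.37 × 10^-44 / 2.40 × 10^-17 = 2.24 × 10^-27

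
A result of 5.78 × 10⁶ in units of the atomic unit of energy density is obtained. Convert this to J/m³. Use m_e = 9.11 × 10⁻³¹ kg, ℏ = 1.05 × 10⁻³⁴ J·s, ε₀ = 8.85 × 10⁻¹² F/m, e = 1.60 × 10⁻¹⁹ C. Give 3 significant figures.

1.74 × 10²⁰ J/m³

One atomic unit of energy density: u_au = E_h/a₀³ = m_e⁴e¹⁰/((4πε₀)⁵ℏ⁸) = 3.01 × 10¹³ J/m³.
5.78 × 10⁶ × 3.01 × 10¹³ J/m³ = 1.74 × 10²⁰ J/m³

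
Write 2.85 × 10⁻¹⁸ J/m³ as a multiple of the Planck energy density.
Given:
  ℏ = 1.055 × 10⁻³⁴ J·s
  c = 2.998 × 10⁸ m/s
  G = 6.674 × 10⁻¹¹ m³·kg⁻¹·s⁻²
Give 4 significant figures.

Planck energy density: u_P = c⁷/(ℏG²) = 4.632 × 10¹¹³ J/m³.
2.85 × 10⁻¹⁸ / 4.632 × 10¹¹³ = 6.152 × 10⁻¹³²

6.152 × 10⁻¹³²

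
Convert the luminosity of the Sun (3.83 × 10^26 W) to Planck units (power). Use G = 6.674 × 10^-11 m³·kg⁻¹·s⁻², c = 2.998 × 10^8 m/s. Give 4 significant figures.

Planck power: P_P = c⁵/G = 3.629 × 10^52 W.
3.83 × 10^26 / 3.629 × 10^52 = 1.055 × 10^-26

1.055 × 10^-26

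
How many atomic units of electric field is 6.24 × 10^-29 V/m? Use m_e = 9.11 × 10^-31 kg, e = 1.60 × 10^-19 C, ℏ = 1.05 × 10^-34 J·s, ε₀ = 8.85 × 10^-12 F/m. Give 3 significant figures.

1.20 × 10^-40

atomic unit of electric field: E_au = E_h/(e a₀) = m_e²e⁵/((4πε₀)³ℏ⁴) = 5.20 × 10^11 V/m.
6.24 × 10^-29 / 5.20 × 10^11 = 1.20 × 10^-40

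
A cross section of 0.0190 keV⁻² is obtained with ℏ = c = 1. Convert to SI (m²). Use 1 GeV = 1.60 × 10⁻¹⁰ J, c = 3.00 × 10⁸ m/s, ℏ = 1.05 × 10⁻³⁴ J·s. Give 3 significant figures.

7.36 × 10⁻²² m²

Area is [L]² = [E]⁻²·(ℏc)²; restore (ℏc)².
1 GeV⁻² → (ℏc)² × (1 GeV in J)⁻² = 3.88 × 10⁻³² m².
Convert the energy scale: 0.0190 keV⁻² = 1.90 × 10¹⁰ GeV⁻².
Result: 1.90 × 10¹⁰ × 3.88 × 10⁻³² = 7.36 × 10⁻²² m².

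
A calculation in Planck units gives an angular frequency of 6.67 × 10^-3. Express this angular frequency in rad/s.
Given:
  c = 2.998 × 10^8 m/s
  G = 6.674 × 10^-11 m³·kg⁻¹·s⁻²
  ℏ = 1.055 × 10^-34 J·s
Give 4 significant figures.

1.237 × 10^41 rad/s

One Planck angular frequency: ω_P = √(c⁵/(ℏG)) = 1.855 × 10^43 rad/s.
6.67 × 10^-3 × 1.855 × 10^43 rad/s = 1.237 × 10^41 rad/s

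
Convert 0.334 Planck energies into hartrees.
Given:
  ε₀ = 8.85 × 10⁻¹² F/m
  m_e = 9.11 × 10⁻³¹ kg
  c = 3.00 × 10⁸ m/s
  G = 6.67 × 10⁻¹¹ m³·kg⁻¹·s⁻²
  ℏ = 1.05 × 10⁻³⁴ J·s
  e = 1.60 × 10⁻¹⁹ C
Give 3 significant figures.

1.49 × 10²⁶

Planck energy: E_P = √(ℏc⁵/G) = 1.96 × 10⁹ J
hartree: E_h = m_e e⁴/(4πε₀ℏ)² = 4.38 × 10⁻¹⁸ J
0.334 × 1.96 × 10⁹ / 4.38 × 10⁻¹⁸ = 1.49 × 10²⁶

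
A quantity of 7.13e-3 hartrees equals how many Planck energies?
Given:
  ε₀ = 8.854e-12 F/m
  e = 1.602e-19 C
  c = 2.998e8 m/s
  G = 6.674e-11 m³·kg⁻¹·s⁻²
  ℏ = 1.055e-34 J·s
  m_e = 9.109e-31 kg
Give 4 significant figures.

hartree: E_h = m_e e⁴/(4πε₀ℏ)² = 4.354e-18 J
Planck energy: E_P = √(ℏc⁵/G) = 1.957e9 J
7.13e-3 × 4.354e-18 / 1.957e9 = 1.587e-29

1.587e-29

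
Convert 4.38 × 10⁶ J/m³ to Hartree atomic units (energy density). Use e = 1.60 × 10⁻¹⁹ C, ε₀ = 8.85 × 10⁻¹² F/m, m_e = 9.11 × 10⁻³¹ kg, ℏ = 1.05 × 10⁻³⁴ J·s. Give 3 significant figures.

atomic unit of energy density: u_au = E_h/a₀³ = m_e⁴e¹⁰/((4πε₀)⁵ℏ⁸) = 3.01 × 10¹³ J/m³.
4.38 × 10⁶ / 3.01 × 10¹³ = 1.45 × 10⁻⁷

1.45 × 10⁻⁷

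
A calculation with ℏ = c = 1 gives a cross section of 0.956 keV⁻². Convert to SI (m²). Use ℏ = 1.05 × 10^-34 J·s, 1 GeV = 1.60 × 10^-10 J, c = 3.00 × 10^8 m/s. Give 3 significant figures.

3.71 × 10^-20 m²

Area is [L]² = [E]⁻²·(ℏc)²; restore (ℏc)².
1 GeV⁻² → (ℏc)² × (1 GeV in J)⁻² = 3.88 × 10^-32 m².
Convert the energy scale: 0.956 keV⁻² = 9.56 × 10^11 GeV⁻².
Result: 9.56 × 10^11 × 3.88 × 10^-32 = 3.71 × 10^-20 m².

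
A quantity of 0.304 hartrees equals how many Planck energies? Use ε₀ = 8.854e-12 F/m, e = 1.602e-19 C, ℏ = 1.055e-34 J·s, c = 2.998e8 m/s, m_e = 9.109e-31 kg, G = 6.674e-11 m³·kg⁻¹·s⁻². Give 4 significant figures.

6.765e-28

hartree: E_h = m_e e⁴/(4πε₀ℏ)² = 4.354e-18 J
Planck energy: E_P = √(ℏc⁵/G) = 1.957e9 J
0.304 × 4.354e-18 / 1.957e9 = 6.765e-28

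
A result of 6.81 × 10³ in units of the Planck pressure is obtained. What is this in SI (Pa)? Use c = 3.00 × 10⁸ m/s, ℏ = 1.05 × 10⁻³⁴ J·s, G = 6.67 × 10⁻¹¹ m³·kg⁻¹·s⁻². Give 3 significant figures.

One Planck pressure: p_P = c⁷/(ℏG²) = 4.68 × 10¹¹³ Pa.
6.81 × 10³ × 4.68 × 10¹¹³ Pa = 3.19 × 10¹¹⁷ Pa

3.19 × 10¹¹⁷ Pa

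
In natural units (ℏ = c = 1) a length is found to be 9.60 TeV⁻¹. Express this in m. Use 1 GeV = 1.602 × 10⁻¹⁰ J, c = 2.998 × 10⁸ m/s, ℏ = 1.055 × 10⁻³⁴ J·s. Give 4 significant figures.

1.895 × 10⁻¹⁸ m

A length is [E]⁻¹ in ℏ=c=1; restore one factor of ℏc.
1 GeV⁻¹ → ℏc × (1 GeV in J)⁻¹ = 1.974 × 10⁻¹⁶ m.
Convert the energy scale: 9.60 TeV⁻¹ = 9.60 × 10⁻³ GeV⁻¹.
Result: 9.60 × 10⁻³ × 1.974 × 10⁻¹⁶ = 1.895 × 10⁻¹⁸ m.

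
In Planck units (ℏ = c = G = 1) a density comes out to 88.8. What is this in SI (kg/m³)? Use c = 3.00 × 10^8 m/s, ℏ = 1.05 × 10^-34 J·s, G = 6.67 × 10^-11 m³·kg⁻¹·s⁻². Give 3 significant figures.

4.62 × 10^98 kg/m³

One Planck density: ρ_P = c⁵/(ℏG²) = 5.20 × 10^96 kg/m³.
88.8 × 5.20 × 10^96 kg/m³ = 4.62 × 10^98 kg/m³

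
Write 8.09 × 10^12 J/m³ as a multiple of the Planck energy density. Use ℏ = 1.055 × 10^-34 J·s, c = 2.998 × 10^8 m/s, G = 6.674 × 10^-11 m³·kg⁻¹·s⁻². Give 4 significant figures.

Planck energy density: u_P = c⁷/(ℏG²) = 4.632 × 10^113 J/m³.
8.09 × 10^12 / 4.632 × 10^113 = 1.746 × 10^-101

1.746 × 10^-101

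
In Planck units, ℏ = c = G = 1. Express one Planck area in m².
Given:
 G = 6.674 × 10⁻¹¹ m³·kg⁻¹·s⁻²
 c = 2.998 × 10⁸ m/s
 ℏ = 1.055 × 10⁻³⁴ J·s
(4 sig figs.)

2.613 × 10⁻⁷⁰ m²

The unique combination of the constants set to 1 with dimensions of area is A_P = ℏG/c³.
  = 7.041 × 10⁻⁴⁵ / 2.695 × 10²⁵
  = 2.613 × 10⁻⁷⁰ m²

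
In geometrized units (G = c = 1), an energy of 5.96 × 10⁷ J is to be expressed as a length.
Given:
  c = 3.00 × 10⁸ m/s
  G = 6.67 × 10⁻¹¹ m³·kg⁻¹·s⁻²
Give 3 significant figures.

4.91 × 10⁻³⁷ m

Energy → length via G/c⁴.
5.96 × 10⁷ J × (G/c⁴) = 4.91 × 10⁻³⁷ m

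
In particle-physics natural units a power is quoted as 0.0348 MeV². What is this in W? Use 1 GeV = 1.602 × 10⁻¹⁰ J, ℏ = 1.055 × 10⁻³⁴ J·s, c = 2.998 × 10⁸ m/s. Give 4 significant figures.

8.465 × 10⁶ W

Power is [E]/[T] = [E]²/ℏ.
1 GeV² → 1/ℏ × (1 GeV in J)² = 2.433 × 10¹⁴ W.
Convert the energy scale: 0.0348 MeV² = 3.48 × 10⁻⁸ GeV².
Result: 3.48 × 10⁻⁸ × 2.433 × 10¹⁴ = 8.465 × 10⁶ W.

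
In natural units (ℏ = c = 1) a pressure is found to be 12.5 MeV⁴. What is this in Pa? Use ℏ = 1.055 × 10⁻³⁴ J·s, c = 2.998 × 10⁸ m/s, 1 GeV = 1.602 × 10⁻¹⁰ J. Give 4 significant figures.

2.602 × 10²⁶ Pa

Pressure is [E]/[L]³ = [E]⁴/(ℏc)³.
1 GeV⁴ → 1/(ℏc)³ × (1 GeV in J)⁴ = 2.082 × 10³⁷ Pa.
Convert the energy scale: 12.5 MeV⁴ = 1.25 × 10⁻¹¹ GeV⁴.
Result: 1.25 × 10⁻¹¹ × 2.082 × 10³⁷ = 2.602 × 10²⁶ Pa.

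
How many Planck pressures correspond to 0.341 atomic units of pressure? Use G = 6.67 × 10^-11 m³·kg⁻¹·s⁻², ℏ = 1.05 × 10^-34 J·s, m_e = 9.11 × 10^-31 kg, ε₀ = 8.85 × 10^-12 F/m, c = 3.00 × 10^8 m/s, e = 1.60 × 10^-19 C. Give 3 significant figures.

2.19 × 10^-101

atomic unit of pressure: P_au = E_h/a₀³ = m_e⁴e¹⁰/((4πε₀)⁵ℏ⁸) = 3.01 × 10^13 Pa
Planck pressure: p_P = c⁷/(ℏG²) = 4.68 × 10^113 Pa
0.341 × 3.01 × 10^13 / 4.68 × 10^113 = 2.19 × 10^-101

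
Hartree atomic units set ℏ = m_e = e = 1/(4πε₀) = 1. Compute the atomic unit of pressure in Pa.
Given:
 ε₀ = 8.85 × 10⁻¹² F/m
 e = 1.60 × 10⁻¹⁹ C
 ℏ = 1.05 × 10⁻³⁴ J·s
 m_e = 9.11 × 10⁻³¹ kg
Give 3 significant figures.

3.01 × 10¹³ Pa

Dimensional analysis gives P_au = E_h/a₀³ = m_e⁴e¹⁰/((4πε₀)⁵ℏ⁸).
E_h = 4.38 × 10⁻¹⁸ J
a₀ = 5.26 × 10⁻¹¹ m
E_h/a₀³ = 3.01 × 10¹³ Pa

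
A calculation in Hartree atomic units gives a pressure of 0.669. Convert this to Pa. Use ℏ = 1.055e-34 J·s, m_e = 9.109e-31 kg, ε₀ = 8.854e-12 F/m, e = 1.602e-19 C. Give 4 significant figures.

1.960e13 Pa

One atomic unit of pressure: P_au = E_h/a₀³ = m_e⁴e¹⁰/((4πε₀)⁵ℏ⁸) = 2.929e13 Pa.
0.669 × 2.929e13 Pa = 1.960e13 Pa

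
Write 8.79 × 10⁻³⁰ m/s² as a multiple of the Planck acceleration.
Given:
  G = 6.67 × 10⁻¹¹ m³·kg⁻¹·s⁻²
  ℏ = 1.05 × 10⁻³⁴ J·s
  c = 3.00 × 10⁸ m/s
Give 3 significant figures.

Planck acceleration: a_P = √(c⁷/(ℏG)) = 5.59 × 10⁵¹ m/s².
8.79 × 10⁻³⁰ / 5.59 × 10⁵¹ = 1.57 × 10⁻⁸¹

1.57 × 10⁻⁸¹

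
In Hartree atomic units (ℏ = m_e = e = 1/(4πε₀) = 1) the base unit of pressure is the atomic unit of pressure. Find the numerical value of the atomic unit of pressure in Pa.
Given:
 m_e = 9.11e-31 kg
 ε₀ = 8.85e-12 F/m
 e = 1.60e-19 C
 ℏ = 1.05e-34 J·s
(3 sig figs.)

3.01e13 Pa

P_au = E_h/a₀³ = m_e⁴e¹⁰/((4πε₀)⁵ℏ⁸)
E_h = 4.38e-18 J
a₀ = 5.26e-11 m
E_h/a₀³ = 3.01e13 Pa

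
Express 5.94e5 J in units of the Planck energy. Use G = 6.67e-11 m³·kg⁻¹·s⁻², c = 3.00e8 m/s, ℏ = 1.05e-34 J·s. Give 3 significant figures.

Planck energy: E_P = √(ℏc⁵/G) = 1.96e9 J.
5.94e5 / 1.96e9 = 3.04e-4

3.04e-4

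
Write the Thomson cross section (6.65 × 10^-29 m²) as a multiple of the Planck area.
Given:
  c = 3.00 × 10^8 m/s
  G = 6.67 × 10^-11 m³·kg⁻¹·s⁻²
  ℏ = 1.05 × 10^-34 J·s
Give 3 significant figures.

2.56 × 10^41

Planck area: A_P = ℏG/c³ = 2.59 × 10^-70 m².
6.65 × 10^-29 / 2.59 × 10^-70 = 2.56 × 10^41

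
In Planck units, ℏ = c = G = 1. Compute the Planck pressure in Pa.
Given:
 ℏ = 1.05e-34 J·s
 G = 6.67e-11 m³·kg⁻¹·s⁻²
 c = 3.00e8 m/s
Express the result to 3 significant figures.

4.68e113 Pa

The unique combination of the constants set to 1 with dimensions of pressure is p_P = c⁷/(ℏG²).
  = 2.19e59 / 4.67e-55
  = 4.68e113 Pa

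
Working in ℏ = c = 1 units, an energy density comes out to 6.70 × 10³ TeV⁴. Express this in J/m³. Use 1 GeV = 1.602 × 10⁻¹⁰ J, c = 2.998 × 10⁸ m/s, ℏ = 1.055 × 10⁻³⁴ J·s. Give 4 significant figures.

[E]/[L]³ = [E]⁴/(ℏc)³; restore (ℏc)⁻³.
1 GeV⁴ → 1/(ℏc)³ × (1 GeV in J)⁴ = 2.082 × 10³⁷ J/m³.
Convert the energy scale: 6.70 × 10³ TeV⁴ = 6.70 × 10¹⁵ GeV⁴.
Result: 6.70 × 10¹⁵ × 2.082 × 10³⁷ = 1.395 × 10⁵³ J/m³.

1.395 × 10⁵³ J/m³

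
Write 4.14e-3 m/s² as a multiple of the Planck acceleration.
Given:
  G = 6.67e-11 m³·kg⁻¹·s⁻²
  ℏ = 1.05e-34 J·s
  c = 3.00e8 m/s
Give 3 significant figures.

Planck acceleration: a_P = √(c⁷/(ℏG)) = 5.59e51 m/s².
4.14e-3 / 5.59e51 = 7.41e-55

7.41e-55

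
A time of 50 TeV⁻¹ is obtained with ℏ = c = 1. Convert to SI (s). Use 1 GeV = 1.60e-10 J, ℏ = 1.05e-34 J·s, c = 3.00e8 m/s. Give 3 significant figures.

3.28e-26 s

A time is [E]⁻¹ in ℏ=c=1; restore one factor of ℏ.
1 GeV⁻¹ → ℏ × (1 GeV in J)⁻¹ = 6.56e-25 s.
Convert the energy scale: 50 TeV⁻¹ = 0.0500 GeV⁻¹.
Result: 0.0500 × 6.56e-25 = 3.28e-26 s.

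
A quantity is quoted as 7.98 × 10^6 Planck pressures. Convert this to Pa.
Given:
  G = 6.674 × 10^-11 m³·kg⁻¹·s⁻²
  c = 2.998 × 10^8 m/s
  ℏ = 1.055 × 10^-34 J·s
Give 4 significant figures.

3.697 × 10^120 Pa

One Planck pressure: p_P = c⁷/(ℏG²) = 4.632 × 10^113 Pa.
7.98 × 10^6 × 4.632 × 10^113 Pa = 3.697 × 10^120 Pa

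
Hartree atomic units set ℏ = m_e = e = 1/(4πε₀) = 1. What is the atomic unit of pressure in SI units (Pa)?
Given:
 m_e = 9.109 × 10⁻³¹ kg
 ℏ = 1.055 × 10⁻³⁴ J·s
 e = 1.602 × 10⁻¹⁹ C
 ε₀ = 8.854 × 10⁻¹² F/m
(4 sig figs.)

2.929 × 10¹³ Pa

From ℏ = m_e = e = 1/(4πε₀) = 1 the pressure scale is P_au = E_h/a₀³ = m_e⁴e¹⁰/((4πε₀)⁵ℏ⁸).
E_h = 4.354 × 10⁻¹⁸ J
a₀ = 5.297 × 10⁻¹¹ m
E_h/a₀³ = 2.929 × 10¹³ Pa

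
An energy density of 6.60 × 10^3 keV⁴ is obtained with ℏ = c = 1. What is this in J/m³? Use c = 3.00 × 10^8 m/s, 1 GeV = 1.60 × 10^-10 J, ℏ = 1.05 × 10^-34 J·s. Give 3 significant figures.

[E]/[L]³ = [E]⁴/(ℏc)³; restore (ℏc)⁻³.
1 GeV⁴ → 1/(ℏc)³ × (1 GeV in J)⁴ = 2.10 × 10^37 J/m³.
Convert the energy scale: 6.60 × 10^3 keV⁴ = 6.60 × 10^-21 GeV⁴.
Result: 6.60 × 10^-21 × 2.10 × 10^37 = 1.38 × 10^17 J/m³.

1.38 × 10^17 J/m³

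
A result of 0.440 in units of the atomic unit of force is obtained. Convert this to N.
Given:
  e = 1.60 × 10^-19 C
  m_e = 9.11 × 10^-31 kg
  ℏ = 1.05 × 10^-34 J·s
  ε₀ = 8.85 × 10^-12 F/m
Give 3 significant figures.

One atomic unit of force: F_au = E_h/a₀ = m_e²e⁶/((4πε₀)³ℏ⁴) = 8.33 × 10^-8 N.
0.440 × 8.33 × 10^-8 N = 3.66 × 10^-8 N

3.66 × 10^-8 N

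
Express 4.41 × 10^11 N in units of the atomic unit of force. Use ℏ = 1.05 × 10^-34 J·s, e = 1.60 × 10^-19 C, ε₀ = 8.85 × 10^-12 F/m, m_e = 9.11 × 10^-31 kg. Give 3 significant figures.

5.30 × 10^18

atomic unit of force: F_au = E_h/a₀ = m_e²e⁶/((4πε₀)³ℏ⁴) = 8.33 × 10^-8 N.
4.41 × 10^11 / 8.33 × 10^-8 = 5.30 × 10^18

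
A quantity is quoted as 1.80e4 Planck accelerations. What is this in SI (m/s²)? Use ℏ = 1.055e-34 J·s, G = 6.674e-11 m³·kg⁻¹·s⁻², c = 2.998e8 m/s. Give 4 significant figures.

One Planck acceleration: a_P = √(c⁷/(ℏG)) = 5.560e51 m/s².
1.80e4 × 5.560e51 m/s² = 1.001e56 m/s²

1.001e56 m/s²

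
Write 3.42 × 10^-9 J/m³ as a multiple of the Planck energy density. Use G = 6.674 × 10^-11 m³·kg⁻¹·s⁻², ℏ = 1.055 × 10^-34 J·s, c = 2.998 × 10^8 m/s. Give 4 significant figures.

Planck energy density: u_P = c⁷/(ℏG²) = 4.632 × 10^113 J/m³.
3.42 × 10^-9 / 4.632 × 10^113 = 7.383 × 10^-123

7.383 × 10^-123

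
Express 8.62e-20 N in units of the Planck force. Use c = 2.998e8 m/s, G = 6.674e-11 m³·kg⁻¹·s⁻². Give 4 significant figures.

7.121e-64

Planck force: F_P = c⁴/G = 1.210e44 N.
8.62e-20 / 1.210e44 = 7.121e-64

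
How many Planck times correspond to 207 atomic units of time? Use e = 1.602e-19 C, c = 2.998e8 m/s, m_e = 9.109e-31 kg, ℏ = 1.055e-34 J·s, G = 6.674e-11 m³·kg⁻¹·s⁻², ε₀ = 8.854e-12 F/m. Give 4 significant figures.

9.302e28

atomic unit of time: τ_au = (4πε₀)²ℏ³/(m_e e⁴) = 2.423e-17 s
Planck time: t_P = √(ℏG/c⁵) = 5.392e-44 s
207 × 2.423e-17 / 5.392e-44 = 9.302e28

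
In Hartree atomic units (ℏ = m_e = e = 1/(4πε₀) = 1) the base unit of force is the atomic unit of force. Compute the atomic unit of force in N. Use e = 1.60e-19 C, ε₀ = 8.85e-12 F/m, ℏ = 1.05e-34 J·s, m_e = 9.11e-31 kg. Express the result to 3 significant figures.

F_au = E_h/a₀ = m_e²e⁶/((4πε₀)³ℏ⁴)
E_h = 4.38e-18 J
a₀ = 5.26e-11 m
E_h/a₀ = 8.33e-8 N

8.33e-8 N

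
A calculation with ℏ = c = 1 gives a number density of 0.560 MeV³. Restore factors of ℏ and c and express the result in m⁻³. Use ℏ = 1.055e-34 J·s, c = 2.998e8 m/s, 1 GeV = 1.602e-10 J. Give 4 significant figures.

7.277e37 m⁻³

Number density is [L]⁻³ = [E]³/(ℏc)³.
1 GeV³ → 1/(ℏc)³ × (1 GeV in J)³ = 1.299e47 m⁻³.
Convert the energy scale: 0.560 MeV³ = 5.60e-10 GeV³.
Result: 5.60e-10 × 1.299e47 = 7.277e37 m⁻³.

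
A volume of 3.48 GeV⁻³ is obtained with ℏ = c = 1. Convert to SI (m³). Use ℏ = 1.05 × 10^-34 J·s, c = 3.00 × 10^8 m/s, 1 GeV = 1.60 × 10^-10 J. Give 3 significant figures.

2.66 × 10^-47 m³

Volume is [L]³ = [E]⁻³·(ℏc)³.
1 GeV⁻³ → (ℏc)³ × (1 GeV in J)⁻³ = 7.63 × 10^-48 m³.
Result: 3.48 × 7.63 × 10^-48 = 2.66 × 10^-47 m³.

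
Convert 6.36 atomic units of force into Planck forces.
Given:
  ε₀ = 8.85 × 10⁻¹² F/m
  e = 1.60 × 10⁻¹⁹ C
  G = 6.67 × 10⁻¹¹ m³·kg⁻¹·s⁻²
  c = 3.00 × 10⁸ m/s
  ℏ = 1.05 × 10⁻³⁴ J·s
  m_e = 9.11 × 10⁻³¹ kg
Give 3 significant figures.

4.36 × 10⁻⁵¹

atomic unit of force: F_au = E_h/a₀ = m_e²e⁶/((4πε₀)³ℏ⁴) = 8.33 × 10⁻⁸ N
Planck force: F_P = c⁴/G = 1.21 × 10⁴⁴ N
6.36 × 8.33 × 10⁻⁸ / 1.21 × 10⁴⁴ = 4.36 × 10⁻⁵¹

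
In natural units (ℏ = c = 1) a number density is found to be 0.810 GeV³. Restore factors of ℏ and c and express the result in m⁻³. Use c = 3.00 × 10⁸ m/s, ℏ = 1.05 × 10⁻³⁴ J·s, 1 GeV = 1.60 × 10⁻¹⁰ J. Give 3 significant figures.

1.06 × 10⁴⁷ m⁻³

Number density is [L]⁻³ = [E]³/(ℏc)³.
1 GeV³ → 1/(ℏc)³ × (1 GeV in J)³ = 1.31 × 10⁴⁷ m⁻³.
Result: 0.810 × 1.31 × 10⁴⁷ = 1.06 × 10⁴⁷ m⁻³.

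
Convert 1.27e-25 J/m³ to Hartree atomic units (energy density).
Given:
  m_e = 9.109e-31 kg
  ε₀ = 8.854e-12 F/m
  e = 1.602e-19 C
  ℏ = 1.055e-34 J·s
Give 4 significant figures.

4.336e-39

atomic unit of energy density: u_au = E_h/a₀³ = m_e⁴e¹⁰/((4πε₀)⁵ℏ⁸) = 2.929e13 J/m³.
1.27e-25 / 2.929e13 = 4.336e-39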